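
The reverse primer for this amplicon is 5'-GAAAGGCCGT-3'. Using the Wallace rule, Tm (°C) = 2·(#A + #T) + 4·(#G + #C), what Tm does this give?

32°C

Scanning the sequence gives C=2, A=3, G=4, T=1.
A+T = 4, G+C = 6
Tm = 2(4) + 4(6) = 8 + 24 = 32°C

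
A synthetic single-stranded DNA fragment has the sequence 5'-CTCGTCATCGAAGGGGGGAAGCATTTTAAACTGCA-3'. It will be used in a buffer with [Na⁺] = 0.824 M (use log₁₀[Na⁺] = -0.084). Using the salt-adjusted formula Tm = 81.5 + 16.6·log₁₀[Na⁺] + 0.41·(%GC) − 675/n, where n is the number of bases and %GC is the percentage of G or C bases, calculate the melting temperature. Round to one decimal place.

Length n = 35. Base counts: T=8, G=10, C=7, A=10
G+C = 17, so %GC = 17/35 × 100 = 48.571%
Salt term: 16.6 × (-0.084) = -1.394
GC term: 0.41 × 48.571 = 19.914; length term: −675/35 = −19.286
Tm = 81.5 + (-1.394) + 19.914 − 19.286 = 80.734 → 80.7°C

80.7°C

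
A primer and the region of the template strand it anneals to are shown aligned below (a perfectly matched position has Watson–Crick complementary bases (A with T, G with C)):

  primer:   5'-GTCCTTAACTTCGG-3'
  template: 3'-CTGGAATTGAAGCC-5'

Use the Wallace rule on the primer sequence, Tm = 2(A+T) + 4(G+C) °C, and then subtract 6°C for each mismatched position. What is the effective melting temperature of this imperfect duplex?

36°C

Primer base counts: A=2, T=5, G=3, C=4 → A+T=7, G+C=7
Perfect-match Tm = 2(7) + 4(7) = 14 + 28 = 42°C
Mismatches (positions where the bases are not complementary): 1 (at position 2)
Effective Tm = 42 − 1×6 = 42 − 6 = 36°C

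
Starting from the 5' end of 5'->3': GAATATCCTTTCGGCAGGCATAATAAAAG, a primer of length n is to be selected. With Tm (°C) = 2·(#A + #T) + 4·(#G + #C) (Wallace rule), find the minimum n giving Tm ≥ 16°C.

First 6 bases: GAATAT → Tm = 14°C (< 16°C)
First 7 bases: GAATATC → Tm = 18°C (≥ 16°C)
Each additional base adds 2°C (A/T) or 4°C (G/C), so Tm is non-decreasing in n; n = 7 is the first length to reach 16°C.

n = 7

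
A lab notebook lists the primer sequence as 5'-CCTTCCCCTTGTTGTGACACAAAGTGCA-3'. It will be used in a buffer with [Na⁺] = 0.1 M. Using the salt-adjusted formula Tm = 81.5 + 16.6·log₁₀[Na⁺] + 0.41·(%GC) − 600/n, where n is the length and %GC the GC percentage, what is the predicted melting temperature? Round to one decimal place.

64.0°C

Length n = 28. Scanning the sequence gives A=6, T=8, G=5, C=9.
G+C = 14, so %GC = 14/28 × 100 = 50%
Salt term: 16.6 × (-1) = -16.6
GC term: 0.41 × 50 = 20.5; length term: −600/28 = −21.429
Tm = 81.5 + (-16.6) + 20.5 − 21.429 = 63.971 → 64.0°C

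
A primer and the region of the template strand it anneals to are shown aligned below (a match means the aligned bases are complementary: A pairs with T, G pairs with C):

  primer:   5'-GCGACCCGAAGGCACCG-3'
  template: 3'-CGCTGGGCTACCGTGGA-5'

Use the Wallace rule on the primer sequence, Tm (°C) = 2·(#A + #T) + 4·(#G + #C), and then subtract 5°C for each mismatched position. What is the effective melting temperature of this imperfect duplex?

Primer base counts: A=4, T=0, G=6, C=7 → A+T=4, G+C=13
Perfect-match Tm = 2(4) + 4(13) = 8 + 52 = 60°C
Mismatches (positions where the bases are not complementary): 2 (at positions 10, 17)
Effective Tm = 60 − 2×5 = 60 − 10 = 50°C

50°C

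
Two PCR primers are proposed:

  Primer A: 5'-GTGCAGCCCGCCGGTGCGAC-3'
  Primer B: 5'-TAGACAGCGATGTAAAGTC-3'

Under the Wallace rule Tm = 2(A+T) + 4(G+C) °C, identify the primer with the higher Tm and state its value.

Primer A: A+T=4, G+C=16 → Tm = 2(4)+4(16) = 72°C
Primer B: A+T=11, G+C=8 → Tm = 2(11)+4(8) = 54°C
72°C vs 54°C → primer A is higher.

Primer A, 72°C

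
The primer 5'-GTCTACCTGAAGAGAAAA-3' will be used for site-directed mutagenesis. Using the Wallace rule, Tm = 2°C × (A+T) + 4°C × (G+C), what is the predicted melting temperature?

50°C

Base counts: A=8, G=4, C=3, T=3
AT pairs contribute 11, GC pairs contribute 7.
Tm = 4·7 + 2·11 = 28 + 22 = 50°C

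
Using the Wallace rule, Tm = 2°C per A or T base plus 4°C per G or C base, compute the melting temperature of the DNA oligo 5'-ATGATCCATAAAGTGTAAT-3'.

T=6, A=8, C=2, G=3
So N_AT = 14 and N_GC = 5.
Tm = 2(14) + 4(5) = 28 + 20 = 48°C

48°C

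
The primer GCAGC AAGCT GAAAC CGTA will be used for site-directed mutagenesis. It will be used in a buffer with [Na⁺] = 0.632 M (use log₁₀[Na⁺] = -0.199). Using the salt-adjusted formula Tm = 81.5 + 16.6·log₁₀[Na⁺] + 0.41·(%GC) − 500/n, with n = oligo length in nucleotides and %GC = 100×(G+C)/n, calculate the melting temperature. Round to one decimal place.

73.5°C

Length n = 19. Base counts: A=7, T=2, G=5, C=5
G+C = 10, so %GC = 10/19 × 100 = 52.632%
Salt term: 16.6 × (-0.199) = -3.303
GC term: 0.41 × 52.632 = 21.579; length term: −500/19 = −26.316
Tm = 81.5 + (-3.303) + 21.579 − 26.316 = 73.46 → 73.5°C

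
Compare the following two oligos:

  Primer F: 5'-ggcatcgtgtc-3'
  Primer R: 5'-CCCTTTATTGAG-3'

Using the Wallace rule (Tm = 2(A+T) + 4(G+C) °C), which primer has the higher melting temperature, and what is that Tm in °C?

Primer F, 36°C

Primer F: A+T=4, G+C=7 → Tm = 2(4)+4(7) = 36°C
Primer R: A+T=7, G+C=5 → Tm = 2(7)+4(5) = 34°C
36°C vs 34°C → primer F is higher.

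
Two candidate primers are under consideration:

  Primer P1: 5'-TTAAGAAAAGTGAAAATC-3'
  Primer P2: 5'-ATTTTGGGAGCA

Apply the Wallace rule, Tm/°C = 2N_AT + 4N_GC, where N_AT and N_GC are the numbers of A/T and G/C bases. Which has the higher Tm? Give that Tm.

Primer P1, 44°C

Primer P1: A+T=14, G+C=4 → Tm = 2(14)+4(4) = 44°C
Primer P2: A+T=7, G+C=5 → Tm = 2(7)+4(5) = 34°C
44°C vs 34°C → primer P1 is higher.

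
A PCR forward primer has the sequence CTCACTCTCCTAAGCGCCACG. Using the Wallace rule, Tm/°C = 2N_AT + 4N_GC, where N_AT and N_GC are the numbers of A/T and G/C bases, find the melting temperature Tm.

Scanning the sequence gives A=4, C=10, T=4, G=3.
So N_AT = 8 and N_GC = 13.
Tm = 4·13 + 2·8 = 52 + 16 = 68°C

68°C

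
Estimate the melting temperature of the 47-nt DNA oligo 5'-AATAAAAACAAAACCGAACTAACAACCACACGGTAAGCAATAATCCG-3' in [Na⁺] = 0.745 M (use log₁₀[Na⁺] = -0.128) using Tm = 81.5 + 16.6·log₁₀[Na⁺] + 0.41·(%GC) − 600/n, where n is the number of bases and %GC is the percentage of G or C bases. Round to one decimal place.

Length n = 47. Scanning the sequence gives T=5, G=5, A=25, C=12.
G+C = 17, so %GC = 17/47 × 100 = 36.17%
Salt term: 16.6 × (-0.128) = -2.125
GC term: 0.41 × 36.17 = 14.83; length term: −600/47 = −12.766
Tm = 81.5 + (-2.125) + 14.83 − 12.766 = 81.439 → 81.4°C

81.4°C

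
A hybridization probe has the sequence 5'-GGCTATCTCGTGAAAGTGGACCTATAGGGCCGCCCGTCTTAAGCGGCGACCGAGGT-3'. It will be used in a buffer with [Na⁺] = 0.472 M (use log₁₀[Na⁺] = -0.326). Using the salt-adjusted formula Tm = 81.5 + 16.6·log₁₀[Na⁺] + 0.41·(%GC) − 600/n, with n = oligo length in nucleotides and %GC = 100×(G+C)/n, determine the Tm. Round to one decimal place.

90.3°C

Length n = 56. C=15, G=19, A=11, T=11
G+C = 34, so %GC = 34/56 × 100 = 60.714%
Salt term: 16.6 × (-0.326) = -5.412
GC term: 0.41 × 60.714 = 24.893; length term: −600/56 = −10.714
Tm = 81.5 + (-5.412) + 24.893 − 10.714 = 90.267 → 90.3°C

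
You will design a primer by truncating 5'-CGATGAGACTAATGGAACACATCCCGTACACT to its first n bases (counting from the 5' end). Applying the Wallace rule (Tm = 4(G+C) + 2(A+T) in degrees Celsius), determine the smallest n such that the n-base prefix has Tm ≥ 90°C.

n = 31

First 30 bases: CGATGAGACTAATGGAACACATCCCGTACA → Tm = 88°C (< 90°C)
First 31 bases: CGATGAGACTAATGGAACACATCCCGTACAC → Tm = 92°C (≥ 90°C)
Each additional base adds 2°C (A/T) or 4°C (G/C), so Tm is non-decreasing in n; n = 31 is the first length to reach 90°C.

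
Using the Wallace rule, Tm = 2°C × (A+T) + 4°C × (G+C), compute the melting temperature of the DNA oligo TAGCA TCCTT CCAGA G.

48°C

Scanning the sequence gives A=4, C=5, G=3, T=4.
So N_AT = 8 and N_GC = 8.
Tm = 2(8) + 4(8) = 16 + 32 = 48°C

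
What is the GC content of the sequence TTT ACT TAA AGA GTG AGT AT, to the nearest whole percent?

Scanning the sequence gives T=8, G=4, A=7, C=1.
G+C = 4 + 1 = 5 out of 20 bases
%GC = 5/20 × 100 = 25% ≈ 25%

25%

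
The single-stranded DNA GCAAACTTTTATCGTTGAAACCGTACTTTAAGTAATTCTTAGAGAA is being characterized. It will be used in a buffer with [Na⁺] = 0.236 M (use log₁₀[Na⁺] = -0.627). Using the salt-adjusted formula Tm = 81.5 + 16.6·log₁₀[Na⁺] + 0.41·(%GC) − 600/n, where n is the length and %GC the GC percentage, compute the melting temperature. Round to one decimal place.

70.5°C

Length n = 46. Scanning the sequence gives T=16, C=7, A=16, G=7.
G+C = 14, so %GC = 14/46 × 100 = 30.435%
Salt term: 16.6 × (-0.627) = -10.408
GC term: 0.41 × 30.435 = 12.478; length term: −600/46 = −13.043
Tm = 81.5 + (-10.408) + 12.478 − 13.043 = 70.527 → 70.5°C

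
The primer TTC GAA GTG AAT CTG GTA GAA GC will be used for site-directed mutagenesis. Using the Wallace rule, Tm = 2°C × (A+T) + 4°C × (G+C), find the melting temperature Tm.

66°C

Scanning the sequence gives T=6, G=7, C=3, A=7.
A+T = 13, G+C = 10
Tm = 2×13 + 4×10 = 66°C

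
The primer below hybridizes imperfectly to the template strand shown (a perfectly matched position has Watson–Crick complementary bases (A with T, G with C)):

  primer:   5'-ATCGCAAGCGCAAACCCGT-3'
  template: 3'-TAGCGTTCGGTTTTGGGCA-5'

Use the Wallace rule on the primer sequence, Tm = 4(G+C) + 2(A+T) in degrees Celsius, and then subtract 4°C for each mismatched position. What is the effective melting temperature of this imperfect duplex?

52°C

Primer base counts: A=6, T=2, G=4, C=7 → A+T=8, G+C=11
Perfect-match Tm = 2(8) + 4(11) = 16 + 44 = 60°C
Mismatches (positions where the bases are not complementary): 2 (at positions 10, 11)
Effective Tm = 60 − 2×4 = 60 − 8 = 52°C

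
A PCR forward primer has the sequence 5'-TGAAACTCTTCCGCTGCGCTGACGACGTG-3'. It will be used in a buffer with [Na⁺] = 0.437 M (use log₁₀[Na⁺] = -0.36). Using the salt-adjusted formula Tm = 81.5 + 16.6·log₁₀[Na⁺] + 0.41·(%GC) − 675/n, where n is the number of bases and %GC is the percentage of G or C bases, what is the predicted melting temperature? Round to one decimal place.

Length n = 29. T=7, C=9, G=8, A=5
G+C = 17, so %GC = 17/29 × 100 = 58.621%
Salt term: 16.6 × (-0.36) = -5.976
GC term: 0.41 × 58.621 = 24.035; length term: −675/29 = −23.276
Tm = 81.5 + (-5.976) + 24.035 − 23.276 = 76.283 → 76.3°C

76.3°C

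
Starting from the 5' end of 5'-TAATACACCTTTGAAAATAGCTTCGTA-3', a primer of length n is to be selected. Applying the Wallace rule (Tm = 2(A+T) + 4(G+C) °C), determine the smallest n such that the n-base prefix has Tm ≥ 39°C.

First 15 bases: TAATACACCTTTGAA → Tm = 38°C (< 39°C)
First 16 bases: TAATACACCTTTGAAA → Tm = 40°C (≥ 39°C)
Since every base adds ≥2°C, Tm only increases with n, so the threshold is first crossed at n = 16.

n = 16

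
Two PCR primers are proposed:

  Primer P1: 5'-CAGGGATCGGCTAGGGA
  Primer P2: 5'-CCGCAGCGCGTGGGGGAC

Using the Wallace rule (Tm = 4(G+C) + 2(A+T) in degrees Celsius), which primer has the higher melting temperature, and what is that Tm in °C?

Primer P2, 66°C

Primer P1: A+T=6, G+C=11 → Tm = 2(6)+4(11) = 56°C
Primer P2: A+T=3, G+C=15 → Tm = 2(3)+4(15) = 66°C
56°C vs 66°C → primer P2 is higher.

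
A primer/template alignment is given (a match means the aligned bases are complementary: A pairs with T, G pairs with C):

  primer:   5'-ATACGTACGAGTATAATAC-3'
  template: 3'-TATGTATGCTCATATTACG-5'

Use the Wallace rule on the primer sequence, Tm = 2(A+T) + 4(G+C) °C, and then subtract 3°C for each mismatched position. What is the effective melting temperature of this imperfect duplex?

44°C

Primer base counts: A=8, T=5, G=3, C=3 → A+T=13, G+C=6
Perfect-match Tm = 2(13) + 4(6) = 26 + 24 = 50°C
Mismatches (positions where the bases are not complementary): 2 (at positions 5, 18)
Effective Tm = 50 − 2×3 = 50 − 6 = 44°C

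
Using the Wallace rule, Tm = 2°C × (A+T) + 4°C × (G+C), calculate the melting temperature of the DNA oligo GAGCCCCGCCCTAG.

Counting bases: A=2, G=4, T=1, C=7
A+T = 3, G+C = 11
Tm = 2×3 + 4×11 = 50°C

50°C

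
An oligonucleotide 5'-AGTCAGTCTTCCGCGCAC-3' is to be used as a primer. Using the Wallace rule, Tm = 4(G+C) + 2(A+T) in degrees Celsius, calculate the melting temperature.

58°C

Counting bases: A=3, T=4, G=4, C=7
AT pairs contribute 7, GC pairs contribute 11.
Tm = 2(7) + 4(11) = 14 + 44 = 58°C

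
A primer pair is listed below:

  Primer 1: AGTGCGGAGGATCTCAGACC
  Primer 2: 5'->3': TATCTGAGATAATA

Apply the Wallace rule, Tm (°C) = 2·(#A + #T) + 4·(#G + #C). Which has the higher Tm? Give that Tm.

Primer 1: A+T=8, G+C=12 → Tm = 2(8)+4(12) = 64°C
Primer 2: A+T=11, G+C=3 → Tm = 2(11)+4(3) = 34°C
64°C vs 34°C → primer 1 is higher.

Primer 1, 64°C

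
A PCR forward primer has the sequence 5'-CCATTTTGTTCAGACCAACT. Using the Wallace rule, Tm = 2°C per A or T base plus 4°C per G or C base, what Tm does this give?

Base counts: G=2, A=5, C=6, T=7
So N_AT = 12 and N_GC = 8.
Tm = 2×12 + 4×8 = 56°C

56°C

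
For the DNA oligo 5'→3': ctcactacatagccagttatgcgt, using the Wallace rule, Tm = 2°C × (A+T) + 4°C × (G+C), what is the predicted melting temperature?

Scanning the sequence gives G=4, T=7, A=6, C=7.
AT pairs contribute 13, GC pairs contribute 11.
Tm = 2×13 + 4×11 = 70°C

70°C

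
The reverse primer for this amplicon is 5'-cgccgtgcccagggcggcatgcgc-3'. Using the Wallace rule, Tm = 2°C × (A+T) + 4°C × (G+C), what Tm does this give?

Base counts: T=2, C=10, A=2, G=10
AT pairs contribute 4, GC pairs contribute 20.
Tm = 4·20 + 2·4 = 80 + 8 = 88°C

88°C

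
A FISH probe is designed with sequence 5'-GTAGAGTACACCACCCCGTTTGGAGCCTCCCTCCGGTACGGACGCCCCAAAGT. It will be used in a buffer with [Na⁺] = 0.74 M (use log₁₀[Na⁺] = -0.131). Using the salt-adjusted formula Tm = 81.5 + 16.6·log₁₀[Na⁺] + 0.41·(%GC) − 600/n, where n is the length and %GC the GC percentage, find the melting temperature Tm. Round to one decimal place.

93.5°C

Length n = 53. Scanning the sequence gives T=9, G=13, A=11, C=20.
G+C = 33, so %GC = 33/53 × 100 = 62.264%
Salt term: 16.6 × (-0.131) = -2.175
GC term: 0.41 × 62.264 = 25.528; length term: −600/53 = −11.321
Tm = 81.5 + (-2.175) + 25.528 − 11.321 = 93.532 → 93.5°C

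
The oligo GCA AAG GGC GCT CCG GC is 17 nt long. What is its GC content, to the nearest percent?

Counting bases: C=6, T=1, G=7, A=3
G+C = 7 + 6 = 13 out of 17 bases
%GC = 13/17 × 100 = 76.47% ≈ 76%

76%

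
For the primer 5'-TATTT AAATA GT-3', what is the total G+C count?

Counting bases: G=1, A=5, C=0, T=6
Total G or C: 1 + 0 = 1

1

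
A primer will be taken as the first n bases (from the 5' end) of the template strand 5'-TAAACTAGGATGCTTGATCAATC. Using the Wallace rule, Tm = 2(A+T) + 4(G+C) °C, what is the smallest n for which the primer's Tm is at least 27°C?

First 10 bases: TAAACTAGGA → Tm = 26°C (< 27°C)
First 11 bases: TAAACTAGGAT → Tm = 28°C (≥ 27°C)
Since every base adds ≥2°C, Tm only increases with n, so the threshold is first crossed at n = 11.

n = 11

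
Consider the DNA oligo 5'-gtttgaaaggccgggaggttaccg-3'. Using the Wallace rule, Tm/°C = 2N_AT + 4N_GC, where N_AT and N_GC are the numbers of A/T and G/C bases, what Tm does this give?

76°C

Scanning the sequence gives C=4, A=5, G=10, T=5.
AT pairs contribute 10, GC pairs contribute 14.
Tm = 2×10 + 4×14 = 76°C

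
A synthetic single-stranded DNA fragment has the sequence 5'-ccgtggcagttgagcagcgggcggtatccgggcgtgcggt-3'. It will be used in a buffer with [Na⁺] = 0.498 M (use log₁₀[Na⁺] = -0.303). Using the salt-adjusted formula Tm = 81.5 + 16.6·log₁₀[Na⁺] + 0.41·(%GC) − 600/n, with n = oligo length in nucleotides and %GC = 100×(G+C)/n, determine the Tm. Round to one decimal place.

Length n = 40. Scanning the sequence gives T=7, G=19, A=4, C=10.
G+C = 29, so %GC = 29/40 × 100 = 72.5%
Salt term: 16.6 × (-0.303) = -5.03
GC term: 0.41 × 72.5 = 29.725; length term: −600/40 = −15
Tm = 81.5 + (-5.03) + 29.725 − 15 = 91.195 → 91.2°C

91.2°C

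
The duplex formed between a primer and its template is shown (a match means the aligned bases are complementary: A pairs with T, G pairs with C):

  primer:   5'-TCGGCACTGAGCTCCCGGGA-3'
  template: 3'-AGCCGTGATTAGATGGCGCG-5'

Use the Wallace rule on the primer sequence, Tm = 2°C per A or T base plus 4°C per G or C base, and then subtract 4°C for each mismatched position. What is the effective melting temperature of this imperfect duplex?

Primer base counts: A=3, T=3, G=7, C=7 → A+T=6, G+C=14
Perfect-match Tm = 2(6) + 4(14) = 12 + 56 = 68°C
Mismatches (positions where the bases are not complementary): 5 (at positions 9, 11, 14, 18, 20)
Effective Tm = 68 − 5×4 = 68 − 20 = 48°C

48°C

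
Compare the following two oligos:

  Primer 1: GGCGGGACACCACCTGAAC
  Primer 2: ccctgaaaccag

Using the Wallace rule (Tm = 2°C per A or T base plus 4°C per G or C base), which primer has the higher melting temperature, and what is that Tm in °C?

Primer 1: A+T=6, G+C=13 → Tm = 2(6)+4(13) = 64°C
Primer 2: A+T=5, G+C=7 → Tm = 2(5)+4(7) = 38°C
64°C vs 38°C → primer 1 is higher.

Primer 1, 64°C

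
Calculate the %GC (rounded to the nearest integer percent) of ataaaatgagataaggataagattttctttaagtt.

Scanning the sequence gives T=13, A=15, G=6, C=1.
G+C = 6 + 1 = 7 out of 35 bases
%GC = 7/35 × 100 = 20% ≈ 20%

20%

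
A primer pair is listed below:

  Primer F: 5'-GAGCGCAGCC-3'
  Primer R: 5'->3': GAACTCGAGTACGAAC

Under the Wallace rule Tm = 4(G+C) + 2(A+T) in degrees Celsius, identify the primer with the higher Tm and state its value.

Primer R, 48°C

Primer F: A+T=2, G+C=8 → Tm = 2(2)+4(8) = 36°C
Primer R: A+T=8, G+C=8 → Tm = 2(8)+4(8) = 48°C
36°C vs 48°C → primer R is higher.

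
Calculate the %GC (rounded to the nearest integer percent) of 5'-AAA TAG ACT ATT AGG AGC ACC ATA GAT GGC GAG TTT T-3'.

T=10, A=13, C=5, G=9
G+C = 9 + 5 = 14 out of 37 bases
%GC = 14/37 × 100 = 37.84% ≈ 38%

38%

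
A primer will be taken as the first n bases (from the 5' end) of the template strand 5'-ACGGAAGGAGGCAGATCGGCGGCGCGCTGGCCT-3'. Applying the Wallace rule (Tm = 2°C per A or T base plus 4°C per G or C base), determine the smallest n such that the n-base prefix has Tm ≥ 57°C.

First 17 bases: ACGGAAGGAGGCAGATC → Tm = 54°C (< 57°C)
First 18 bases: ACGGAAGGAGGCAGATCG → Tm = 58°C (≥ 57°C)
Since every base adds ≥2°C, Tm only increases with n, so the threshold is first crossed at n = 18.

n = 18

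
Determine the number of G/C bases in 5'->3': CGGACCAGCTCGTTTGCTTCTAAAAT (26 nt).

12

Base counts: A=6, G=5, T=8, C=7
G+C = 5 + 7 = 12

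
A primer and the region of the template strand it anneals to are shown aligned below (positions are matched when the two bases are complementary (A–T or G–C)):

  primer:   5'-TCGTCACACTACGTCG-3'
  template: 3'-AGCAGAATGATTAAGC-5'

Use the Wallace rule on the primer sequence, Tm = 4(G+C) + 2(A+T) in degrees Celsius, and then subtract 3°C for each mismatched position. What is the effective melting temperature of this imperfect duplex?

Primer base counts: A=3, T=4, G=3, C=6 → A+T=7, G+C=9
Perfect-match Tm = 2(7) + 4(9) = 14 + 36 = 50°C
Mismatches (positions where the bases are not complementary): 4 (at positions 6, 7, 12, 13)
Effective Tm = 50 − 4×3 = 50 − 12 = 38°C

38°C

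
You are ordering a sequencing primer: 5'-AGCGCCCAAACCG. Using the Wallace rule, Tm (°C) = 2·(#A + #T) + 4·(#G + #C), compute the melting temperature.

44°C

Scanning the sequence gives T=0, A=4, C=6, G=3.
A+T = 4, G+C = 9
Tm = 4·9 + 2·4 = 36 + 8 = 44°C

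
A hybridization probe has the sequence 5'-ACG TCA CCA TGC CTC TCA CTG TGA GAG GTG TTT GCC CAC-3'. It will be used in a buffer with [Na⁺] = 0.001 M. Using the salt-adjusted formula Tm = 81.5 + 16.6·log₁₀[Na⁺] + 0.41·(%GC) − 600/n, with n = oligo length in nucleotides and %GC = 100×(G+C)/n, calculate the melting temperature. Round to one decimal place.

Length n = 39. Counting bases: T=10, G=9, A=7, C=13
G+C = 22, so %GC = 22/39 × 100 = 56.41%
Salt term: 16.6 × (-3) = -49.8
GC term: 0.41 × 56.41 = 23.128; length term: −600/39 = −15.385
Tm = 81.5 + (-49.8) + 23.128 − 15.385 = 39.443 → 39.4°C

39.4°C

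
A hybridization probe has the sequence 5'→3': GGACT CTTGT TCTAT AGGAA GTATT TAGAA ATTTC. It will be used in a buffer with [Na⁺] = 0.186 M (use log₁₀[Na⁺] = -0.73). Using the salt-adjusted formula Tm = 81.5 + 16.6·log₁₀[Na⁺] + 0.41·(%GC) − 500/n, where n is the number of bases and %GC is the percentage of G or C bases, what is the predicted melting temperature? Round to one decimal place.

Length n = 35. Scanning the sequence gives C=4, T=14, A=10, G=7.
G+C = 11, so %GC = 11/35 × 100 = 31.429%
Salt term: 16.6 × (-0.73) = -12.118
GC term: 0.41 × 31.429 = 12.886; length term: −500/35 = −14.286
Tm = 81.5 + (-12.118) + 12.886 − 14.286 = 67.982 → 68.0°C

68.0°C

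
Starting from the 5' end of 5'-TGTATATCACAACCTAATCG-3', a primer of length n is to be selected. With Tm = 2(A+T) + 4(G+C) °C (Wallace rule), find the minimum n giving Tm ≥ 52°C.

First 19 bases: TGTATATCACAACCTAATC → Tm = 50°C (< 52°C)
First 20 bases: TGTATATCACAACCTAATCG → Tm = 54°C (≥ 52°C)
Each additional base adds 2°C (A/T) or 4°C (G/C), so Tm is non-decreasing in n; n = 20 is the first length to reach 52°C.

n = 20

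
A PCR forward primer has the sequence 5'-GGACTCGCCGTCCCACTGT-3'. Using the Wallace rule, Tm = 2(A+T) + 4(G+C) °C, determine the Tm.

64°C

Counting bases: A=2, C=8, G=5, T=4
So N_AT = 6 and N_GC = 13.
Tm = 2(6) + 4(13) = 12 + 52 = 64°C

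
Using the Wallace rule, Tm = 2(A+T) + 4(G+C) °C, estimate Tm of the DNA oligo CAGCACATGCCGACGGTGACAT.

70°C

G=6, A=6, C=7, T=3
So N_AT = 9 and N_GC = 13.
Tm = 2×9 + 4×13 = 70°C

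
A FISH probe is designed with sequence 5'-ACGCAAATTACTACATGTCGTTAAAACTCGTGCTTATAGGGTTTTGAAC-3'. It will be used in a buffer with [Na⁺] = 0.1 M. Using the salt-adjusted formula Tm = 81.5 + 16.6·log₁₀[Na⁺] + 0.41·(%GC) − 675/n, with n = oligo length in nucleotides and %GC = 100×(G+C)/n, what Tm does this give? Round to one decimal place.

66.2°C

Length n = 49. G=9, A=15, C=9, T=16
G+C = 18, so %GC = 18/49 × 100 = 36.735%
Salt term: 16.6 × (-1) = -16.6
GC term: 0.41 × 36.735 = 15.061; length term: −675/49 = −13.776
Tm = 81.5 + (-16.6) + 15.061 − 13.776 = 66.185 → 66.2°C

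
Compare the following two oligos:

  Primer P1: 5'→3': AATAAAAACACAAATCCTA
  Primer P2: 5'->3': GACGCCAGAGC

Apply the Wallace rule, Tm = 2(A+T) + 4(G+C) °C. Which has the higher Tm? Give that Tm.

Primer P1: A+T=15, G+C=4 → Tm = 2(15)+4(4) = 46°C
Primer P2: A+T=3, G+C=8 → Tm = 2(3)+4(8) = 38°C
46°C vs 38°C → primer P1 is higher.

Primer P1, 46°C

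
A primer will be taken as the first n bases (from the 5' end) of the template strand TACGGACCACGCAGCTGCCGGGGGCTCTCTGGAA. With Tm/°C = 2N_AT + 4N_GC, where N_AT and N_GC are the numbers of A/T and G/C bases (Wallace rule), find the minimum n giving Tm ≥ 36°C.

First 10 bases: TACGGACCAC → Tm = 32°C (< 36°C)
First 11 bases: TACGGACCACG → Tm = 36°C (≥ 36°C)
Each additional base adds 2°C (A/T) or 4°C (G/C), so Tm is non-decreasing in n; n = 11 is the first length to reach 36°C.

n = 11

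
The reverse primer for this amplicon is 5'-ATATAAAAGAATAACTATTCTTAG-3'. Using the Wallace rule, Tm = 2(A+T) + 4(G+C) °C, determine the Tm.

56°C

Counting bases: T=8, G=2, C=2, A=12
A+T = 20, G+C = 4
Tm = 2×20 + 4×4 = 56°C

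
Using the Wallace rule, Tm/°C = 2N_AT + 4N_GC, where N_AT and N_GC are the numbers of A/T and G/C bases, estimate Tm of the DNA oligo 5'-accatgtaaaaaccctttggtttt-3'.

Base counts: G=3, C=5, A=7, T=9
A+T = 16, G+C = 8
Tm = 2(16) + 4(8) = 32 + 32 = 64°C

64°C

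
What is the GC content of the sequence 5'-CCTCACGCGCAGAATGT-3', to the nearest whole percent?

59%

Counting bases: T=3, C=6, G=4, A=4
G+C = 4 + 6 = 10 out of 17 bases
%GC = 10/17 × 100 = 58.82% ≈ 59%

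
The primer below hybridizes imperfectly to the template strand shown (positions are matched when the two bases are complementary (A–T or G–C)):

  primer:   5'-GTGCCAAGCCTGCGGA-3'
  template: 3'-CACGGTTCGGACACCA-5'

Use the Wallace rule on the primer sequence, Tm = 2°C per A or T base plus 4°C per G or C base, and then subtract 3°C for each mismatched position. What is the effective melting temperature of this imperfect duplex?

Primer base counts: A=3, T=2, G=6, C=5 → A+T=5, G+C=11
Perfect-match Tm = 2(5) + 4(11) = 10 + 44 = 54°C
Mismatches (positions where the bases are not complementary): 2 (at positions 13, 16)
Effective Tm = 54 − 2×3 = 54 − 6 = 48°C

48°C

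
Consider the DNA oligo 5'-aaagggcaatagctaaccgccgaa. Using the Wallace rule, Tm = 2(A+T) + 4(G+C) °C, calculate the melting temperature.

72°C

Scanning the sequence gives A=10, T=2, C=6, G=6.
AT pairs contribute 12, GC pairs contribute 12.
Tm = 2×12 + 4×12 = 72°C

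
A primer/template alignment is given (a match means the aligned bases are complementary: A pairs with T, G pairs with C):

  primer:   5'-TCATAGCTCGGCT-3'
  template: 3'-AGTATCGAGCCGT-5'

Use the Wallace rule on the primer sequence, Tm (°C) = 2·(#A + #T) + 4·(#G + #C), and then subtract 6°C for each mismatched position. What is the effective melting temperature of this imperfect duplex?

Primer base counts: A=2, T=4, G=3, C=4 → A+T=6, G+C=7
Perfect-match Tm = 2(6) + 4(7) = 12 + 28 = 40°C
Mismatches (positions where the bases are not complementary): 1 (at position 13)
Effective Tm = 40 − 1×6 = 40 − 6 = 34°C

34°C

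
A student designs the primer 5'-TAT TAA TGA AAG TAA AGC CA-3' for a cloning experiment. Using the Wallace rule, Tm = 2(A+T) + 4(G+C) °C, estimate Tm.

Scanning the sequence gives G=3, C=2, T=5, A=10.
So N_AT = 15 and N_GC = 5.
Tm = 2(15) + 4(5) = 30 + 20 = 50°C

50°C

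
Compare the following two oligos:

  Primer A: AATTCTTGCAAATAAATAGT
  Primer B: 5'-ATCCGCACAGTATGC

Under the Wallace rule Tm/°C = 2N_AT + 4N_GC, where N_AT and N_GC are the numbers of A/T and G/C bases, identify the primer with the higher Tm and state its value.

Primer A, 48°C

Primer A: A+T=16, G+C=4 → Tm = 2(16)+4(4) = 48°C
Primer B: A+T=7, G+C=8 → Tm = 2(7)+4(8) = 46°C
48°C vs 46°C → primer A is higher.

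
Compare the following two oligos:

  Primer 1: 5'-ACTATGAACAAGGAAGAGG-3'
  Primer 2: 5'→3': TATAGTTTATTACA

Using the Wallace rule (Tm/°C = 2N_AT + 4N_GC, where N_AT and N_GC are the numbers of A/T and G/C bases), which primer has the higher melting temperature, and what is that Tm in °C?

Primer 1, 54°C

Primer 1: A+T=11, G+C=8 → Tm = 2(11)+4(8) = 54°C
Primer 2: A+T=12, G+C=2 → Tm = 2(12)+4(2) = 32°C
54°C vs 32°C → primer 1 is higher.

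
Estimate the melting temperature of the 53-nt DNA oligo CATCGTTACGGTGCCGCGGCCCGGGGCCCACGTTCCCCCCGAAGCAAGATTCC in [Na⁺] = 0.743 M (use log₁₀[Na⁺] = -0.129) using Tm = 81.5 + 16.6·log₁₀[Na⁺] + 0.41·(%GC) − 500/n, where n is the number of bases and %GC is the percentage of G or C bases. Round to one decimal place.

98.5°C

Length n = 53. T=8, C=22, G=15, A=8
G+C = 37, so %GC = 37/53 × 100 = 69.811%
Salt term: 16.6 × (-0.129) = -2.141
GC term: 0.41 × 69.811 = 28.623; length term: −500/53 = −9.434
Tm = 81.5 + (-2.141) + 28.623 − 9.434 = 98.548 → 98.5°C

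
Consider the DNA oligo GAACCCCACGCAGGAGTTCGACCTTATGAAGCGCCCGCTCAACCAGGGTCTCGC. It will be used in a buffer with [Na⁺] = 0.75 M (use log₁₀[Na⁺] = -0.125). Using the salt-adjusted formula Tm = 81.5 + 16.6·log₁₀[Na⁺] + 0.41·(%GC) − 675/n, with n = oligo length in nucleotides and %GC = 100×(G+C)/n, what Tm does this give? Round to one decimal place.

92.7°C

Length n = 54. Counting bases: C=20, A=12, G=14, T=8
G+C = 34, so %GC = 34/54 × 100 = 62.963%
Salt term: 16.6 × (-0.125) = -2.075
GC term: 0.41 × 62.963 = 25.815; length term: −675/54 = −12.5
Tm = 81.5 + (-2.075) + 25.815 − 12.5 = 92.74 → 92.7°C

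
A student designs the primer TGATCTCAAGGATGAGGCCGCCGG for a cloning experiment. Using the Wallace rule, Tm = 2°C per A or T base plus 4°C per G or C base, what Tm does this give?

78°C

Scanning the sequence gives C=6, T=4, G=9, A=5.
A+T = 9, G+C = 15
Tm = 2×9 + 4×15 = 78°C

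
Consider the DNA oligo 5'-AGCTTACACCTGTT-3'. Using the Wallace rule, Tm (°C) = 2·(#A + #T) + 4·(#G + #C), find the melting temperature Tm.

Scanning the sequence gives A=3, G=2, C=4, T=5.
So N_AT = 8 and N_GC = 6.
Tm = 2×8 + 4×6 = 40°C

40°C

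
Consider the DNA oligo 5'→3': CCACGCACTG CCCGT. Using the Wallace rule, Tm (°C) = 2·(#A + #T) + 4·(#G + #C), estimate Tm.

52°C

Counting bases: G=3, A=2, C=8, T=2
So N_AT = 4 and N_GC = 11.
Tm = 2×4 + 4×11 = 52°C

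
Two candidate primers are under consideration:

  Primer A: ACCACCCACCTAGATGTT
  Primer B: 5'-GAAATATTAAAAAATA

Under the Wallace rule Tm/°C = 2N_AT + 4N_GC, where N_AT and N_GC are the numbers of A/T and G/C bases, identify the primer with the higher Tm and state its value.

Primer A: A+T=9, G+C=9 → Tm = 2(9)+4(9) = 54°C
Primer B: A+T=15, G+C=1 → Tm = 2(15)+4(1) = 34°C
54°C vs 34°C → primer A is higher.

Primer A, 54°C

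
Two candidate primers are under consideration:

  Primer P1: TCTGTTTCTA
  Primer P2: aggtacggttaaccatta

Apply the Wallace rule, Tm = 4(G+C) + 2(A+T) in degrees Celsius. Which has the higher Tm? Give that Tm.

Primer P2, 50°C

Primer P1: A+T=7, G+C=3 → Tm = 2(7)+4(3) = 26°C
Primer P2: A+T=11, G+C=7 → Tm = 2(11)+4(7) = 50°C
26°C vs 50°C → primer P2 is higher.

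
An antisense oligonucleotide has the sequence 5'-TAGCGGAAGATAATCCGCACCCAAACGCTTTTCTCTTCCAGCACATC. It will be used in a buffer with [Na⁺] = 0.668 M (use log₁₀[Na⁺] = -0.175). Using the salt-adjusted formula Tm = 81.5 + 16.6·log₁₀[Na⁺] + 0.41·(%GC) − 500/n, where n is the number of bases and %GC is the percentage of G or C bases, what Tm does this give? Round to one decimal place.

88.0°C

Length n = 47. G=7, T=11, C=16, A=13
G+C = 23, so %GC = 23/47 × 100 = 48.936%
Salt term: 16.6 × (-0.175) = -2.905
GC term: 0.41 × 48.936 = 20.064; length term: −500/47 = −10.638
Tm = 81.5 + (-2.905) + 20.064 − 10.638 = 88.021 → 88.0°C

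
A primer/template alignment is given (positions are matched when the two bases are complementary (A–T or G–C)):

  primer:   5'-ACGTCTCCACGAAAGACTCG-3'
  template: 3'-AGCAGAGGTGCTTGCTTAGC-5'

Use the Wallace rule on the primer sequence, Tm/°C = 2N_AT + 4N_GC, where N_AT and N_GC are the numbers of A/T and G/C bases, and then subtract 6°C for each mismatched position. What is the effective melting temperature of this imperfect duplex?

Primer base counts: A=6, T=3, G=4, C=7 → A+T=9, G+C=11
Perfect-match Tm = 2(9) + 4(11) = 18 + 44 = 62°C
Mismatches (positions where the bases are not complementary): 3 (at positions 1, 14, 17)
Effective Tm = 62 − 3×6 = 62 − 18 = 44°C

44°C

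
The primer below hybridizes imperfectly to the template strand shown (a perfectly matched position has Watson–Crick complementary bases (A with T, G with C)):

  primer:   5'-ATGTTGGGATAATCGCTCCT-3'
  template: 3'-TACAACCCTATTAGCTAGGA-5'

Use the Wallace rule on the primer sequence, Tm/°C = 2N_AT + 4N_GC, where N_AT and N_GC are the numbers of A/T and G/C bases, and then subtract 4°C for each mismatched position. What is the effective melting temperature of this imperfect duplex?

54°C

Primer base counts: A=4, T=7, G=5, C=4 → A+T=11, G+C=9
Perfect-match Tm = 2(11) + 4(9) = 22 + 36 = 58°C
Mismatches (positions where the bases are not complementary): 1 (at position 16)
Effective Tm = 58 − 1×4 = 58 − 4 = 54°C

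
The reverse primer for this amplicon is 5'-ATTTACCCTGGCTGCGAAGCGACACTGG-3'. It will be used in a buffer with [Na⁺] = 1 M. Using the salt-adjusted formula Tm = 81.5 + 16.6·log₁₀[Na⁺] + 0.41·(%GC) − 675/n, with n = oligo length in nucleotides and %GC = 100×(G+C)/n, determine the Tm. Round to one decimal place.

80.8°C

Length n = 28. Scanning the sequence gives C=8, G=8, A=6, T=6.
G+C = 16, so %GC = 16/28 × 100 = 57.143%
Salt term: 16.6 × (0) = 0
GC term: 0.41 × 57.143 = 23.429; length term: −675/28 = −24.107
Tm = 81.5 + (0) + 23.429 − 24.107 = 80.822 → 80.8°C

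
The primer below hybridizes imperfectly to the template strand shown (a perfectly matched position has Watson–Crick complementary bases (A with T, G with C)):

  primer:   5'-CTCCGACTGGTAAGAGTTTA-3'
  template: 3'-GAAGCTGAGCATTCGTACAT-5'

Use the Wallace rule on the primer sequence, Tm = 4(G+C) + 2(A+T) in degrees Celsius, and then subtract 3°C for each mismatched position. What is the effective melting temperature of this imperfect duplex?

43°C

Primer base counts: A=5, T=6, G=5, C=4 → A+T=11, G+C=9
Perfect-match Tm = 2(11) + 4(9) = 22 + 36 = 58°C
Mismatches (positions where the bases are not complementary): 5 (at positions 3, 9, 15, 16, 18)
Effective Tm = 58 − 5×3 = 58 − 15 = 43°C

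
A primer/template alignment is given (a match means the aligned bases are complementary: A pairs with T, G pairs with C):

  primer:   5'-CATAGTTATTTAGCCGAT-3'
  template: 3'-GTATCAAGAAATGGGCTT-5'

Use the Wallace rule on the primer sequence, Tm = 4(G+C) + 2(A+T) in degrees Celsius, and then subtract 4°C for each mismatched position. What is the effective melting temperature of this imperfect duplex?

Primer base counts: A=5, T=7, G=3, C=3 → A+T=12, G+C=6
Perfect-match Tm = 2(12) + 4(6) = 24 + 24 = 48°C
Mismatches (positions where the bases are not complementary): 3 (at positions 8, 13, 18)
Effective Tm = 48 − 3×4 = 48 − 12 = 36°C

36°C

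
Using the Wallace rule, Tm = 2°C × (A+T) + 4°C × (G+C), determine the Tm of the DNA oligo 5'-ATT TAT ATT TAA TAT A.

Counting bases: G=0, T=9, A=7, C=0
A+T = 16, G+C = 0
Tm = 2×16 + 4×0 = 32°C

32°C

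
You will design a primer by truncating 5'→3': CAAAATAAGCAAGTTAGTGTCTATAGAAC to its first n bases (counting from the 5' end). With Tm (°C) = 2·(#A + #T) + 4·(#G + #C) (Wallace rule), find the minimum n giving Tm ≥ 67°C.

n = 26

First 25 bases: CAAAATAAGCAAGTTAGTGTCTATA → Tm = 64°C (< 67°C)
First 26 bases: CAAAATAAGCAAGTTAGTGTCTATAG → Tm = 68°C (≥ 67°C)
Each additional base adds 2°C (A/T) or 4°C (G/C), so Tm is non-decreasing in n; n = 26 is the first length to reach 67°C.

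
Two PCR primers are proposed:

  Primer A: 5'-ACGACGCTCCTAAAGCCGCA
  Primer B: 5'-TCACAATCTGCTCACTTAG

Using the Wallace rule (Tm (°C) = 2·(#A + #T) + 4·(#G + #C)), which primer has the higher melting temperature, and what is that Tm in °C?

Primer A, 64°C

Primer A: A+T=8, G+C=12 → Tm = 2(8)+4(12) = 64°C
Primer B: A+T=11, G+C=8 → Tm = 2(11)+4(8) = 54°C
64°C vs 54°C → primer A is higher.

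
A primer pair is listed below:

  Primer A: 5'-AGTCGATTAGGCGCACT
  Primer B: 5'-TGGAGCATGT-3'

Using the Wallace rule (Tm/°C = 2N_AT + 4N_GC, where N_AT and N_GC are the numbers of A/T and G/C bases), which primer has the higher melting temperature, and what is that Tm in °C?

Primer A, 52°C

Primer A: A+T=8, G+C=9 → Tm = 2(8)+4(9) = 52°C
Primer B: A+T=5, G+C=5 → Tm = 2(5)+4(5) = 30°C
52°C vs 30°C → primer A is higher.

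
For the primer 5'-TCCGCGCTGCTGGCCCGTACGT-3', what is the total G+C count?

Base counts: T=5, G=7, C=9, A=1
G+C = 7 + 9 = 16

16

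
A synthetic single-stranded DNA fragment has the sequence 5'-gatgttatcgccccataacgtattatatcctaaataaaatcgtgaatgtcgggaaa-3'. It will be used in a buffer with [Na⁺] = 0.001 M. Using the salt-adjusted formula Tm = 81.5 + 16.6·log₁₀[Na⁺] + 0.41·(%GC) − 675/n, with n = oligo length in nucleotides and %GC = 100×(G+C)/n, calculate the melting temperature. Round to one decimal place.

34.3°C

Length n = 56. Base counts: G=10, C=10, A=20, T=16
G+C = 20, so %GC = 20/56 × 100 = 35.714%
Salt term: 16.6 × (-3) = -49.8
GC term: 0.41 × 35.714 = 14.643; length term: −675/56 = −12.054
Tm = 81.5 + (-49.8) + 14.643 − 12.054 = 34.289 → 34.3°C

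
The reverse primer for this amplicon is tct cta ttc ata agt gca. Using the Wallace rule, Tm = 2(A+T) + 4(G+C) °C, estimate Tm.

48°C

G=2, C=4, A=5, T=7
So N_AT = 12 and N_GC = 6.
Tm = 4·6 + 2·12 = 24 + 24 = 48°C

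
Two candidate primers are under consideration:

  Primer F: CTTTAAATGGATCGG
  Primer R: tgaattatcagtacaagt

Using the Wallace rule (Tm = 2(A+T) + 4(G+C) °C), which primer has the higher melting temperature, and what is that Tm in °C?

Primer R, 46°C

Primer F: A+T=9, G+C=6 → Tm = 2(9)+4(6) = 42°C
Primer R: A+T=13, G+C=5 → Tm = 2(13)+4(5) = 46°C
42°C vs 46°C → primer R is higher.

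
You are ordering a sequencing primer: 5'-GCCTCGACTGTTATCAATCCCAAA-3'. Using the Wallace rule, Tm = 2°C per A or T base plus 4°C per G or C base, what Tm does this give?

Base counts: A=7, C=8, G=3, T=6
So N_AT = 13 and N_GC = 11.
Tm = 2(13) + 4(11) = 26 + 44 = 70°C

70°C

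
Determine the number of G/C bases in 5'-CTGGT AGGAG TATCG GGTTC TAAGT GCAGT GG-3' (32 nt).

Scanning the sequence gives A=6, C=4, T=9, G=13.
G+C = 13 + 4 = 17

17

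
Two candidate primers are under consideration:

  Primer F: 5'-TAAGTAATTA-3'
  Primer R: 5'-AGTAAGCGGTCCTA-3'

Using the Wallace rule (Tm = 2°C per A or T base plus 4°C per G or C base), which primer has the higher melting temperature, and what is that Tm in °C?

Primer R, 42°C

Primer F: A+T=9, G+C=1 → Tm = 2(9)+4(1) = 22°C
Primer R: A+T=7, G+C=7 → Tm = 2(7)+4(7) = 42°C
22°C vs 42°C → primer R is higher.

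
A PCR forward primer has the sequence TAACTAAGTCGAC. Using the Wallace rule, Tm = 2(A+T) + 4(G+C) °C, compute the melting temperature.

Counting bases: T=3, C=3, G=2, A=5
AT pairs contribute 8, GC pairs contribute 5.
Tm = 4·5 + 2·8 = 20 + 16 = 36°C

36°C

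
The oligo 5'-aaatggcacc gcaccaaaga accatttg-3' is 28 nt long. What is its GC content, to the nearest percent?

46%

Counting bases: T=4, A=11, G=5, C=8
G+C = 5 + 8 = 13 out of 28 bases
%GC = 13/28 × 100 = 46.43% ≈ 46%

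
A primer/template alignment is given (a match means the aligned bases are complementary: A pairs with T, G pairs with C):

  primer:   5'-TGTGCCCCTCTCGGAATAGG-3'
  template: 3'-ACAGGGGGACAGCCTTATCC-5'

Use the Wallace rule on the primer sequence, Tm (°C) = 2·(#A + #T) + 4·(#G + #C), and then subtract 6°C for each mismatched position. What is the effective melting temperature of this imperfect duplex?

52°C

Primer base counts: A=3, T=5, G=6, C=6 → A+T=8, G+C=12
Perfect-match Tm = 2(8) + 4(12) = 16 + 48 = 64°C
Mismatches (positions where the bases are not complementary): 2 (at positions 4, 10)
Effective Tm = 64 − 2×6 = 64 − 12 = 52°C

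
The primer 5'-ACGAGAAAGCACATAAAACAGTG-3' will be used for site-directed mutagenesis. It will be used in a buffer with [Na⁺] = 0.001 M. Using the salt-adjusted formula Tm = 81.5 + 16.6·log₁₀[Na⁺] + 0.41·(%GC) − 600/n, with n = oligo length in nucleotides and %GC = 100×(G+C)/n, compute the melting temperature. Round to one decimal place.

21.7°C

Length n = 23. Scanning the sequence gives G=5, T=2, C=4, A=12.
G+C = 9, so %GC = 9/23 × 100 = 39.13%
Salt term: 16.6 × (-3) = -49.8
GC term: 0.41 × 39.13 = 16.043; length term: −600/23 = −26.087
Tm = 81.5 + (-49.8) + 16.043 − 26.087 = 21.656 → 21.7°C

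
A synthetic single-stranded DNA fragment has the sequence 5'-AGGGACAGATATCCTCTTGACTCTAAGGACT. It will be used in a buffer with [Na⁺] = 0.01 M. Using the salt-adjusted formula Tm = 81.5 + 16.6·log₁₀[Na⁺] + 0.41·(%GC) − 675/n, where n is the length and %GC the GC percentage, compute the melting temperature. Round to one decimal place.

45.0°C

Length n = 31. Base counts: G=7, C=7, T=8, A=9
G+C = 14, so %GC = 14/31 × 100 = 45.161%
Salt term: 16.6 × (-2) = -33.2
GC term: 0.41 × 45.161 = 18.516; length term: −675/31 = −21.774
Tm = 81.5 + (-33.2) + 18.516 − 21.774 = 45.042 → 45.0°C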